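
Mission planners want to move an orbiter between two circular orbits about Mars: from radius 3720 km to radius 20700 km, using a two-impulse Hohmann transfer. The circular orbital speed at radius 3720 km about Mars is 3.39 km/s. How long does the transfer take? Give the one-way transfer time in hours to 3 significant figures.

t = 5.69 hours

From the circular-orbit relation v² = μ/r at r = 3720 km: μ = v²r = (3.39)² × 3720 = 42750.6 km³/s².
The Hohmann ellipse has a_t = (r₁ + r₂)/2 = 12210 km.
Transfer time t = π√(a_t³/μ) = π√((12210)³ / 42750.6) = 20500 s.
Converting: 20500 s ÷ 3600 s/hour = 5.69 hours.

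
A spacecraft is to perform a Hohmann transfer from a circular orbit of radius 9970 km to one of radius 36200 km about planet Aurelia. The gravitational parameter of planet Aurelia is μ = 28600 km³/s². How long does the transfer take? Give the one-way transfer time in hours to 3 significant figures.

The Hohmann ellipse has a_t = (r₁ + r₂)/2 = 23085 km.
By Kepler's third law the transfer-orbit period is T = 2π√(a_t³/μ), so t = T/2 = 65160 s.
Converting: 65160 s ÷ 3600 s/hour = 18.1 hours.

t = 18.1 hours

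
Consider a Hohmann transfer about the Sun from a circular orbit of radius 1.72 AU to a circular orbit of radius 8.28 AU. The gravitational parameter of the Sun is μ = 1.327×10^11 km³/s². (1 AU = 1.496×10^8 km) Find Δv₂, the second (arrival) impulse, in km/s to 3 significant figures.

In km: r₁ = 1.72 × 1.496×10^8 = 2.57312×10^8 km; r₂ = 8.28 × 1.496×10^8 = 1.238688×10^9 km.
Semi-major axis of the transfer orbit: a_t = (2.57312×10^8 + 1.238688×10^9)/2 = 7.480×10^8 km.
On the circular orbit at r = 1.238688×10^9 km, v_c = √(μ/r) = 10.3503 km/s.
Vis-viva on the transfer ellipse at r = 1.238688×10^9 km gives v_t = √[μ(2/r − 1/a_t)] = 6.07063 km/s.
Δv₂ = |v_t − v_c| = |6.07063 − 10.3503| = 4.280 km/s.

Δv₂ = 4.28 km/s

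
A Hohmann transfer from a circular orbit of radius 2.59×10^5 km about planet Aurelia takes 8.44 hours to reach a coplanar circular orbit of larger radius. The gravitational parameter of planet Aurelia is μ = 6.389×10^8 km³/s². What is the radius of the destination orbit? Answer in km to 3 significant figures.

r₂ = 5.23×10^5 km

Transfer time t = 8.44 hours = 30384 s, and t = π√(a_t³/μ).
So a_t = (μ t²/π²)^(1/3) = (6.389×10^8 × (30384)² / π²)^(1/3) = 3.9097×10^5 km.
Since a_t = (r₁ + r₂)/2, r₂ = 2a_t − r₁ = 2×3.9097×10^5 − 2.590×10^5 = 5.2294×10^5 km.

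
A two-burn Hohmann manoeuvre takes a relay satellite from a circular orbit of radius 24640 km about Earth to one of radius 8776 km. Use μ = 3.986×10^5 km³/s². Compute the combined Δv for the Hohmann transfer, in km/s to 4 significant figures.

Semi-major axis of the transfer orbit: a_t = (24640 + 8776)/2 = 16708 km.
Circular speed at r₁: v₁ = √(μ/r₁) = √(3.986×10^5/24640) = 4.022 km/s.
Transfer-orbit speed at r₁ (v² = μ(2/r − 1/a)): v_a = √[μ(2/r₁ − 1/a_t)] = 2.915 km/s.
First burn Δv₁ = |v_a − v₁| = 1.107 km/s.
Circular speed at r₂: v₂ = √(μ/r₂) = 6.739 km/s.
Transfer-orbit speed at r₂: v_p = √[μ(2/r₂ − 1/a_t)] = 8.184 km/s.
Second burn Δv₂ = |v₂ − v_p| = 1.445 km/s.
Δv = Δv₁ + Δv₂ = 1.107 + 1.445 = 2.552 km/s.

Δv = 2.552 km/s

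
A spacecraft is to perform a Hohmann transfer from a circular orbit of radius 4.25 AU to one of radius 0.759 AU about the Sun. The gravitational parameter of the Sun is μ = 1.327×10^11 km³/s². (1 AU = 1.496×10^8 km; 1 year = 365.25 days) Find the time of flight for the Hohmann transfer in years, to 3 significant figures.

In km: r₁ = 4.25 × 1.496×10^8 = 6.358×10^8 km; r₂ = 0.759 × 1.496×10^8 = 1.135464×10^8 km.
The Hohmann ellipse has a_t = (r₁ + r₂)/2 = 3.746732×10^8 km.
Half the transfer-orbit period gives t = π√(a_t³/μ) = 6.255×10^7 s.
Converting: 6.255×10^7 s ÷ 3.15576×10^7 s/year (365.25 × 86400) = 1.98 years.

t = 1.98 years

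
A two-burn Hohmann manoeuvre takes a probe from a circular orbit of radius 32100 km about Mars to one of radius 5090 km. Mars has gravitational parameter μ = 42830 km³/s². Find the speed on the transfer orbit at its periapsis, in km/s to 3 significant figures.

v = 3.81 km/s

The Hohmann ellipse has a_t = (r₁ + r₂)/2 = 18595 km.
The periapsis of the transfer ellipse is at r = 5090 km.
Vis-viva: v = √[μ(2/r − 1/a_t)] = √[42830 × (2/5090 − 1/18595)] = 3.811 km/s.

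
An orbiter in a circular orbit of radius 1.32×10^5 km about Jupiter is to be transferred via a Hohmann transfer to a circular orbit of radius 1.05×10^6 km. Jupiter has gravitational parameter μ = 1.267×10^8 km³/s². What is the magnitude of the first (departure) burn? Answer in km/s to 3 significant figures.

Transfer-ellipse semi-major axis a_t = (r₁ + r₂)/2 = (1.320×10^5 + 1.050×10^6)/2 = 5.910×10^5 km.
On the circular orbit at r = 1.320×10^5 km, v_c = √(μ/r) = 30.981 km/s.
Vis-viva on the transfer ellipse at r = 1.320×10^5 km gives v_t = √[μ(2/r − 1/a_t)] = 41.295 km/s.
Δv₁ = |v_t − v_c| = |41.295 − 30.981| = 10.31 km/s.

Δv₁ = 10.3 km/s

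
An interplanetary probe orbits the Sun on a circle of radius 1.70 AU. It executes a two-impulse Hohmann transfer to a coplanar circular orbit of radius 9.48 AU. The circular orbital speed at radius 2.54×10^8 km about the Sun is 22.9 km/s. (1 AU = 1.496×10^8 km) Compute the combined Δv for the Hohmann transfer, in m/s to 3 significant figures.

Δv = 11300 m/s

From the circular-orbit relation v² = μ/r at r = 2.54×10^8 km: μ = v²r = (22.9)² × 2.54×10^8 = 1.33200×10^11 km³/s².
In km: r₁ = 1.70 × 1.496×10^8 = 2.5432×10^8 km; r₂ = 9.48 × 1.496×10^8 = 1.418208×10^9 km.
The Hohmann ellipse has a_t = (r₁ + r₂)/2 = 8.36264×10^8 km.
Circular speed at r₁: v₁ = √(μ/r₁) = √(1.33200×10^11/2.5432×10^8) = 22.886 km/s.
Transfer-orbit speed at r₁ (vis-viva): v_p = √[μ(2/r₁ − 1/a_t)] = 29.803 km/s.
First burn Δv₁ = |v_p − v₁| = 6.917 km/s.
At r₂, v₂ = √(μ/r₂) = 9.691 km/s.
Transfer-orbit speed at r₂: v_a = √[μ(2/r₂ − 1/a_t)] = 5.344 km/s.
Second burn Δv₂ = |v₂ − v_a| = 4.347 km/s.
Total Δv = Δv₁ + Δv₂ = 11.26 km/s.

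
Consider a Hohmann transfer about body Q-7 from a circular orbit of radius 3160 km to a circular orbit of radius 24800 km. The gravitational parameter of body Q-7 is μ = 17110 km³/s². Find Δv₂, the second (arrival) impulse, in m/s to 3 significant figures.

Semi-major axis of the transfer orbit: a_t = (3160 + 24800)/2 = 13980 km.
On the circular orbit at r = 24800 km, v_c = √(μ/r) = 0.8306 km/s.
Transfer-orbit speed at the same r (vis-viva, a = a_t): v_t = √[μ(2/r − 1/a_t)] = 0.3949 km/s.
Δv₂ = |v_t − v_c| = |0.3949 − 0.8306| = 0.4357 km/s.

Δv₂ = 436 m/s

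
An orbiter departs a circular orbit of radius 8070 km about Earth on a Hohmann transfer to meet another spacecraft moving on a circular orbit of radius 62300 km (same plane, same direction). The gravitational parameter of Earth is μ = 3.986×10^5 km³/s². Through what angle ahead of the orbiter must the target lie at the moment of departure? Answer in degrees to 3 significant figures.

φ = 104°

Transfer-ellipse semi-major axis a_t = (r₁ + r₂)/2 = (8070 + 62300)/2 = 35185 km.
Transfer time t = π√(a_t³/μ) = 32841 s.
The target's mean motion on its circular orbit is ω₂ = √(μ/r₂³) = 4.0601×10^-5 rad/s.
Angle swept by the target during transfer: ω₂·t = 1.3334 rad = 76.40°.
Arrival is 180° from departure on the ellipse, so φ = 180° − 76.40° = 104°.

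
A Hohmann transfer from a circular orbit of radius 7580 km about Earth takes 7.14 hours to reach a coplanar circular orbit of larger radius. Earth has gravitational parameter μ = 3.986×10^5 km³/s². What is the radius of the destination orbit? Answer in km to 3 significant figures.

Transfer time t = 7.14 hours = 25704 s, and t = π√(a_t³/μ).
So a_t = (μ t²/π²)^(1/3) = (3.986×10^5 × (25704)² / π²)^(1/3) = 29882 km.
Since a_t = (r₁ + r₂)/2, r₂ = 2a_t − r₁ = 2×29882 − 7580 = 52184 km.

r₂ = 52200 km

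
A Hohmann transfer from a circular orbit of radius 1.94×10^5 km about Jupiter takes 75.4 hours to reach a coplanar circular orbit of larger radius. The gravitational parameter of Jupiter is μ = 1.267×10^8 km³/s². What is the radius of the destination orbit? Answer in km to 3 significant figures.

r₂ = 1.77×10^6 km

Transfer time t = 75.4 hours = 2.7144×10^5 s, and t = π√(a_t³/μ).
So a_t = (μ t²/π²)^(1/3) = (1.267×10^8 × (2.7144×10^5)² / π²)^(1/3) = 9.8162×10^5 km.
Since a_t = (r₁ + r₂)/2, r₂ = 2a_t − r₁ = 2×9.8162×10^5 − 1.940×10^5 = 1.76924×10^6 km.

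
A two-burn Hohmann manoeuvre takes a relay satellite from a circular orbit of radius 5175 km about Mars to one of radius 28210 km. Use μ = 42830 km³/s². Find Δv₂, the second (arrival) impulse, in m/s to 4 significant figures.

Semi-major axis of the transfer orbit: a_t = (5175 + 28210)/2 = 16692.5 km.
On the circular orbit at r = 28210 km, v_c = √(μ/r) = 1.2322 km/s.
Vis-viva on the transfer ellipse at r = 28210 km gives v_t = √[μ(2/r − 1/a_t)] = 0.68607 km/s.
Δv₂ = |v_t − v_c| = |0.68607 − 1.2322| = 0.5461 km/s.

Δv₂ = 546.1 m/s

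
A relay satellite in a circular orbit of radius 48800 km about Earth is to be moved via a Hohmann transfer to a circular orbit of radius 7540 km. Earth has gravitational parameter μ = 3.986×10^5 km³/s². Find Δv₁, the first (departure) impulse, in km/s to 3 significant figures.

Δv₁ = 1.38 km/s

Transfer-ellipse semi-major axis a_t = (r₁ + r₂)/2 = (48800 + 7540)/2 = 28170 km.
On the circular orbit at r = 48800 km, v_c = √(μ/r) = 2.858 km/s.
Vis-viva on the transfer ellipse at r = 48800 km gives v_t = √[μ(2/r − 1/a_t)] = 1.479 km/s.
Δv₁ = |v_t − v_c| = |1.479 − 2.858| = 1.379 km/s.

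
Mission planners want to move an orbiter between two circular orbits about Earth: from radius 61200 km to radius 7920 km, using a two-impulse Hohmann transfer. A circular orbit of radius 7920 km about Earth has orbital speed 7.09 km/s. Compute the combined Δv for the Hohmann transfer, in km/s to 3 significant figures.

Δv = 3.67 km/s

From the circular-orbit relation v² = μ/r at r = 7920 km: μ = v²r = (7.09)² × 7920 = 3.98123×10^5 km³/s².
Transfer-ellipse semi-major axis a_t = (r₁ + r₂)/2 = (61200 + 7920)/2 = 34560 km.
At r₁ the circular-orbit speed is v₁ = √(μ/r₁) = 2.5505457 km/s.
On the transfer ellipse at r₁, vis-viva gives v_a = √[μ(2/r₁ − 1/a_t)] = 1.2209808 km/s.
First burn Δv₁ = |v_a − v₁| = 1.32956 km/s.
At r₂, v₂ = √(μ/r₂) = 7.09000 km/s.
Transfer-orbit speed at r₂: v_p = √[μ(2/r₂ − 1/a_t)] = 9.43485 km/s.
Second burn Δv₂ = |v₂ − v_p| = 2.34485 km/s.
Δv = Δv₁ + Δv₂ = 1.32956 + 2.34485 = 3.674 km/s.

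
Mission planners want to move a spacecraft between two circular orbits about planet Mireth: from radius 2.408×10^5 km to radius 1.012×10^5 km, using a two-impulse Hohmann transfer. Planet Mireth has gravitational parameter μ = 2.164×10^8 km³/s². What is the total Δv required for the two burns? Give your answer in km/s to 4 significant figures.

Semi-major axis of the transfer orbit: a_t = (2.408×10^5 + 1.012×10^5)/2 = 1.710×10^5 km.
At r₁ the circular-orbit speed is v₁ = √(μ/r₁) = 29.978 km/s.
On the transfer ellipse at r₁, vis-viva equation gives v_a = √[μ(2/r₁ − 1/a_t)] = 23.062 km/s.
First burn Δv₁ = |v_a − v₁| = 6.916 km/s.
At r₂, v₂ = √(μ/r₂) = 46.242 km/s.
Transfer-orbit speed at r₂: v_p = √[μ(2/r₂ − 1/a_t)] = 54.874 km/s.
Second burn Δv₂ = |v₂ − v_p| = 8.632 km/s.
Total Δv = Δv₁ + Δv₂ = 15.55 km/s.

Δv = 15.55 km/s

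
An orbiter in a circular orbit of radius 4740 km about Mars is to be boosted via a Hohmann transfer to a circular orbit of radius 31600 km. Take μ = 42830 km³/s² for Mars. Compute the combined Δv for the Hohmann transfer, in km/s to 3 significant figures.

Δv = 1.53 km/s

Transfer-ellipse semi-major axis a_t = (r₁ + r₂)/2 = (4740 + 31600)/2 = 18170 km.
At r₁ the circular-orbit speed is v₁ = √(μ/r₁) = 3.0060 km/s.
Transfer-orbit speed at r₁ (vis-viva equation): v_p = √[μ(2/r₁ − 1/a_t)] = 3.9642 km/s.
First burn Δv₁ = |v_p − v₁| = 0.9582 km/s.
Circular speed at r₂: v₂ = √(μ/r₂) = 1.1642 km/s.
Transfer-orbit speed at r₂: v_a = √[μ(2/r₂ − 1/a_t)] = 0.59462 km/s.
Second burn Δv₂ = |v₂ − v_a| = 0.5696 km/s.
Δv = Δv₁ + Δv₂ = 0.9582 + 0.5696 = 1.528 km/s.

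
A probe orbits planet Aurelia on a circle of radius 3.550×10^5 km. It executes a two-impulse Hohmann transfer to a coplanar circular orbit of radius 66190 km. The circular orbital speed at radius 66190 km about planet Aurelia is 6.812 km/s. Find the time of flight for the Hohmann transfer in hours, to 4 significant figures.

From the circular-orbit relation v² = μ/r at r = 66190 km: μ = v²r = (6.812)² × 66190 = 3.07144×10^6 km³/s².
The Hohmann ellipse has a_t = (r₁ + r₂)/2 = 2.10595×10^5 km.
Half the transfer-orbit period gives t = π√(a_t³/μ) = 1.7324×10^5 s.
Converting: 1.7324×10^5 s ÷ 3600 s/hour = 48.12 hours.

t = 48.12 hours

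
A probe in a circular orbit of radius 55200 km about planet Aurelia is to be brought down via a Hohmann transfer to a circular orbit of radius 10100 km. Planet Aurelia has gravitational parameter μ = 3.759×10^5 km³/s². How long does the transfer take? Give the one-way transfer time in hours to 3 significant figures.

t = 8.40 hours

The Hohmann ellipse has a_t = (r₁ + r₂)/2 = 32650 km.
By Kepler's third law the transfer-orbit period is T = 2π√(a_t³/μ), so t = T/2 = 30230 s.
Converting: 30230 s ÷ 3600 s/hour = 8.40 hours.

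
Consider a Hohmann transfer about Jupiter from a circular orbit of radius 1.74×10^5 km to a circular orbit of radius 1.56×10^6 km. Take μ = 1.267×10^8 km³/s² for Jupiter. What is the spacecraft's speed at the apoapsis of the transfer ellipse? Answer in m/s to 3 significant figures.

v = 4040 m/s

The Hohmann ellipse has a_t = (r₁ + r₂)/2 = 8.670×10^5 km.
The apoapsis of the transfer ellipse is at r = 1.560×10^6 km.
Vis-viva: v = √[μ(2/r − 1/a_t)] = √[1.267×10^8 × (2/1.560×10^6 − 1/8.670×10^5)] = 4.037 km/s.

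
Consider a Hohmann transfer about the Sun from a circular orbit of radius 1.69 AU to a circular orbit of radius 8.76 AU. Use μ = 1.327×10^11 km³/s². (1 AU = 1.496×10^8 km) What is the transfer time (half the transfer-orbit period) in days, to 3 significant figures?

t = 2180 days

In km: r₁ = 1.69 × 1.496×10^8 = 2.52824×10^8 km; r₂ = 8.76 × 1.496×10^8 = 1.310496×10^9 km.
Transfer-ellipse semi-major axis a_t = (r₁ + r₂)/2 = (2.52824×10^8 + 1.310496×10^9)/2 = 7.8166×10^8 km.
By Kepler's third law the transfer-orbit period is T = 2π√(a_t³/μ), so t = T/2 = 1.885×10^8 s.
Converting: 1.885×10^8 s ÷ 86400 s/day = 2180 days.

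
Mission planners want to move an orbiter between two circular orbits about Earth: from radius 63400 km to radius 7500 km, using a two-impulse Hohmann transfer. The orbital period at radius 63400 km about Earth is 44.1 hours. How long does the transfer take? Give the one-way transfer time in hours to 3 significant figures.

From Kepler's third law T² = 4π²r³/μ at r = 63400 km, T = 44.1 hours = 44.1 × 3600 s = 1.5876×10^5 s: μ = 4π²r³/T² = 3.99158×10^5 km³/s².
Transfer-ellipse semi-major axis a_t = (r₁ + r₂)/2 = (63400 + 7500)/2 = 35450 km.
By Kepler's third law the transfer-orbit period is T = 2π√(a_t³/μ), so t = T/2 = 33190 s.
Converting: 33190 s ÷ 3600 s/hour = 9.22 hours.

t = 9.22 hours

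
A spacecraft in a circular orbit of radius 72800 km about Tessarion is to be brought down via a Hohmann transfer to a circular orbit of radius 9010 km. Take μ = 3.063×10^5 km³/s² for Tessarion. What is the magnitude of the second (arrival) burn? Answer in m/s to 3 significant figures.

Δv₂ = 1950 m/s

Semi-major axis of the transfer orbit: a_t = (72800 + 9010)/2 = 40905 km.
Circular speed at r = 9010 km: v_c = √(μ/r) = 5.8306 km/s.
Vis-viva on the transfer ellipse at r = 9010 km gives v_t = √[μ(2/r − 1/a_t)] = 7.7784 km/s.
Δv₂ = |v_t − v_c| = |7.7784 − 5.8306| = 1.948 km/s.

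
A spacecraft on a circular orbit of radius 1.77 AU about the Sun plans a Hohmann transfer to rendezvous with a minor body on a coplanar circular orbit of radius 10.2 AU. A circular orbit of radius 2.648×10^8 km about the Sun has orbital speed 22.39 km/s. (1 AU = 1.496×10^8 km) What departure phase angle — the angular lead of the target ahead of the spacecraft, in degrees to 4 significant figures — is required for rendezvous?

φ = 99.10°

From the circular-orbit relation v² = μ/r at r = 2.648×10^8 km: μ = v²r = (22.39)² × 2.648×10^8 = 1.32747×10^11 km³/s².
In km: r₁ = 1.77 × 1.496×10^8 = 2.64792×10^8 km; r₂ = 10.2 × 1.496×10^8 = 1.52592×10^9 km.
The Hohmann ellipse has a_t = (r₁ + r₂)/2 = 8.95356×10^8 km.
Transfer time t = π√(a_t³/μ) = 2.310×10^8 s.
The target's mean motion on its circular orbit is ω₂ = √(μ/r₂³) = 6.112×10^-9 rad/s.
Angle swept by the target during transfer: ω₂·t = 1.412 rad = 80.90°.
The spacecraft traverses 180° on the transfer ellipse, so the target must lead by 180° − 80.90° = 99.10°.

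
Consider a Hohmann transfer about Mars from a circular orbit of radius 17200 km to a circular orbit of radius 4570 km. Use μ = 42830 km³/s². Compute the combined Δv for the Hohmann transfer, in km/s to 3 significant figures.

Δv = 1.34 km/s

Semi-major axis of the transfer orbit: a_t = (17200 + 4570)/2 = 10885 km.
At r₁ the circular-orbit speed is v₁ = √(μ/r₁) = 1.5780 km/s.
Transfer-orbit speed at r₁ (vis-viva): v_a = √[μ(2/r₁ − 1/a_t)] = 1.0225 km/s.
First burn Δv₁ = |v_a − v₁| = 0.5555 km/s.
At r₂, v₂ = √(μ/r₂) = 3.0614 km/s.
Transfer-orbit speed at r₂: v_p = √[μ(2/r₂ − 1/a_t)] = 3.8483 km/s.
Second burn Δv₂ = |v₂ − v_p| = 0.7869 km/s.
Δv = Δv₁ + Δv₂ = 0.5555 + 0.7869 = 1.342 km/s.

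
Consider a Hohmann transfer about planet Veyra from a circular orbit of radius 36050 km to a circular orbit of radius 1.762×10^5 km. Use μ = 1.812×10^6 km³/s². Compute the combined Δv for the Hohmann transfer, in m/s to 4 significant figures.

Δv = 3383 m/s

The Hohmann ellipse has a_t = (r₁ + r₂)/2 = 1.06125×10^5 km.
Circular speed at r₁: v₁ = √(μ/r₁) = √(1.812×10^6/36050) = 7.0897 km/s.
Transfer-orbit speed at r₁ (v² = μ(2/r − 1/a)): v_p = √[μ(2/r₁ − 1/a_t)] = 9.1353 km/s.
First burn Δv₁ = |v_p − v₁| = 2.0456 km/s.
Circular speed at r₂: v₂ = √(μ/r₂) = 3.2068 km/s.
Transfer-orbit speed at r₂: v_a = √[μ(2/r₂ − 1/a_t)] = 1.8690 km/s.
Second burn Δv₂ = |v₂ − v_a| = 1.3378 km/s.
Total Δv = Δv₁ + Δv₂ = 3.383 km/s.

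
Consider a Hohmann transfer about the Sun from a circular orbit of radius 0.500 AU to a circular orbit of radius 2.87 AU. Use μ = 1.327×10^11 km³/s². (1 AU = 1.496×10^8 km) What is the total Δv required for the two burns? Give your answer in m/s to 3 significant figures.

In km: r₁ = 0.500 × 1.496×10^8 = 7.480×10^7 km; r₂ = 2.87 × 1.496×10^8 = 4.29352×10^8 km.
The Hohmann ellipse has a_t = (r₁ + r₂)/2 = 2.52076×10^8 km.
At r₁ the circular-orbit speed is v₁ = √(μ/r₁) = 42.12 km/s.
Transfer-orbit speed at r₁ (vis-viva): v_p = √[μ(2/r₁ − 1/a_t)] = 54.97 km/s.
First burn Δv₁ = |v_p − v₁| = 12.85 km/s.
Circular speed at r₂: v₂ = √(μ/r₂) = 17.5804 km/s.
Transfer-orbit speed at r₂: v_a = √[μ(2/r₂ − 1/a_t)] = 9.57665 km/s.
Second burn Δv₂ = |v₂ − v_a| = 8.004 km/s.
Δv = Δv₁ + Δv₂ = 12.85 + 8.004 = 20.85 km/s.

Δv = 20900 m/s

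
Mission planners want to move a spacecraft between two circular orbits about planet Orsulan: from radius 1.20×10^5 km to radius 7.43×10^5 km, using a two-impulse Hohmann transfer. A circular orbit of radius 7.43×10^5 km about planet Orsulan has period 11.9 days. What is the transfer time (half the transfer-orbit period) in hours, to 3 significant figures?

t = 63.2 hours

From Kepler's third law T² = 4π²r³/μ at r = 7.43×10^5 km, T = 11.9 days = 11.9 × 86400 s = 1.02816×10^6 s: μ = 4π²r³/T² = 1.53181×10^7 km³/s².
Semi-major axis of the transfer orbit: a_t = (1.200×10^5 + 7.430×10^5)/2 = 4.315×10^5 km.
Half the transfer-orbit period gives t = π√(a_t³/μ) = 2.275×10^5 s.
Converting: 2.275×10^5 s ÷ 3600 s/hour = 63.2 hours.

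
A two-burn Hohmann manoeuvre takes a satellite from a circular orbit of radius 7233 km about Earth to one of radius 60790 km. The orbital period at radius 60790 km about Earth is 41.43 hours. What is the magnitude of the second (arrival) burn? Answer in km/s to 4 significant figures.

From Kepler's third law T² = 4π²r³/μ at r = 60790 km, T = 41.43 hours = 41.43 × 3600 s = 1.49148×10^5 s: μ = 4π²r³/T² = 3.98677×10^5 km³/s².
The Hohmann ellipse has a_t = (r₁ + r₂)/2 = 34011.5 km.
Circular speed at r = 60790 km: v_c = √(μ/r) = 2.561 km/s.
Vis-viva on the transfer ellipse at r = 60790 km gives v_t = √[μ(2/r − 1/a_t)] = 1.181 km/s.
Δv₂ = |v_t − v_c| = |1.181 − 2.561| = 1.380 km/s.

Δv₂ = 1.380 km/s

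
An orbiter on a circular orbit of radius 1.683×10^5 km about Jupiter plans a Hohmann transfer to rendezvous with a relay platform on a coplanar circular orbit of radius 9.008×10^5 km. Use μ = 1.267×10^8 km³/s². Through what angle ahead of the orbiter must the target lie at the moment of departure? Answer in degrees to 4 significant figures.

Semi-major axis of the transfer orbit: a_t = (1.683×10^5 + 9.008×10^5)/2 = 5.3455×10^5 km.
Transfer time t = π√(a_t³/μ) = 1.0908×10^5 s.
The target's mean motion on its circular orbit is ω₂ = √(μ/r₂³) = 1.3166×10^-5 rad/s.
Angle swept by the target during transfer: ω₂·t = 1.436 rad = 82.28°.
Arrival is 180° from departure on the ellipse, so φ = 180° − 82.28° = 97.72°.

φ = 97.72°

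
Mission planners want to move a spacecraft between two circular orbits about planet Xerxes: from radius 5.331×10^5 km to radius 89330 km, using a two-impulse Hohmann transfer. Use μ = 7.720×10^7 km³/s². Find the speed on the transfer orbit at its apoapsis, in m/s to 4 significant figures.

v = 6447 m/s

Semi-major axis of the transfer orbit: a_t = (5.331×10^5 + 89330)/2 = 3.11215×10^5 km.
The apoapsis of the transfer ellipse is at r = 5.331×10^5 km.
Applying v² = μ(2/r − 1/a_t): v = 6.447 km/s.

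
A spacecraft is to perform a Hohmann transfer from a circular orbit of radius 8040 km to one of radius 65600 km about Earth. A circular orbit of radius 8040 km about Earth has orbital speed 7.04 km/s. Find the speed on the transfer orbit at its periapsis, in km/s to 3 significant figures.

From the circular-orbit relation v² = μ/r at r = 8040 km: μ = v²r = (7.04)² × 8040 = 3.98475×10^5 km³/s².
Transfer-ellipse semi-major axis a_t = (r₁ + r₂)/2 = (8040 + 65600)/2 = 36820 km.
The periapsis of the transfer ellipse is at r = 8040 km.
Vis-viva: v = √[μ(2/r − 1/a_t)] = √[3.98475×10^5 × (2/8040 − 1/36820)] = 9.397 km/s.

v = 9.40 km/s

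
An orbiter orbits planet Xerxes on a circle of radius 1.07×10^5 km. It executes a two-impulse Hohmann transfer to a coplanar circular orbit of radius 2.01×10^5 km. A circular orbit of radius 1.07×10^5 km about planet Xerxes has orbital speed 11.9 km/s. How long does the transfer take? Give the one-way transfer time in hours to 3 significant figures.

t = 13.5 hours

From the circular-orbit relation v² = μ/r at r = 1.07×10^5 km: μ = v²r = (11.9)² × 1.07×10^5 = 1.51523×10^7 km³/s².
Semi-major axis of the transfer orbit: a_t = (1.070×10^5 + 2.010×10^5)/2 = 1.540×10^5 km.
By Kepler's third law the transfer-orbit period is T = 2π√(a_t³/μ), so t = T/2 = 48770 s.
Converting: 48770 s ÷ 3600 s/hour = 13.5 hours.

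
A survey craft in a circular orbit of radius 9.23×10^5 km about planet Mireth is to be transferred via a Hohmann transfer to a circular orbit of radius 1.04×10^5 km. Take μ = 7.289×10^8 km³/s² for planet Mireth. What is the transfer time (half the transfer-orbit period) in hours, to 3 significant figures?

t = 11.9 hours

Semi-major axis of the transfer orbit: a_t = (9.230×10^5 + 1.040×10^5)/2 = 5.135×10^5 km.
By Kepler's third law the transfer-orbit period is T = 2π√(a_t³/μ), so t = T/2 = 42820 s.
Converting: 42820 s ÷ 3600 s/hour = 11.9 hours.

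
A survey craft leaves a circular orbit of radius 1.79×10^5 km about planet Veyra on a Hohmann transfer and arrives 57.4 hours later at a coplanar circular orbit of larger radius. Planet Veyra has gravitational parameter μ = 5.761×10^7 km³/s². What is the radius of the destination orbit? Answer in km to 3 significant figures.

r₂ = 1.08×10^6 km

Transfer time t = 57.4 hours = 2.0664×10^5 s, and t = π√(a_t³/μ).
So a_t = (μ t²/π²)^(1/3) = (5.761×10^7 × (2.0664×10^5)² / π²)^(1/3) = 6.2933×10^5 km.
Since a_t = (r₁ + r₂)/2, r₂ = 2a_t − r₁ = 2×6.2933×10^5 − 1.790×10^5 = 1.07966×10^6 km.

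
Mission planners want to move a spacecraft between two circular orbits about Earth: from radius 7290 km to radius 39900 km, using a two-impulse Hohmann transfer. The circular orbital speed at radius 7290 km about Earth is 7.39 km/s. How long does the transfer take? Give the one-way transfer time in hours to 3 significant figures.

t = 5.01 hours

From the circular-orbit relation v² = μ/r at r = 7290 km: μ = v²r = (7.39)² × 7290 = 3.98122×10^5 km³/s².
Semi-major axis of the transfer orbit: a_t = (7290 + 39900)/2 = 23595 km.
Transfer time t = π√(a_t³/μ) = π√((23595)³ / 3.98122×10^5) = 18050 s.
Converting: 18050 s ÷ 3600 s/hour = 5.01 hours.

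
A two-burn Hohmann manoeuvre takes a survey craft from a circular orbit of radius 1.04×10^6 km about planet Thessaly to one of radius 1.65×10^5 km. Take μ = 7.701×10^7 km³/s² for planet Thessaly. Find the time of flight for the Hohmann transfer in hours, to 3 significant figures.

t = 46.5 hours

The Hohmann ellipse has a_t = (r₁ + r₂)/2 = 6.025×10^5 km.
Transfer time t = π√(a_t³/μ) = π√((6.025×10^5)³ / 7.701×10^7) = 1.674×10^5 s.
Converting: 1.674×10^5 s ÷ 3600 s/hour = 46.5 hours.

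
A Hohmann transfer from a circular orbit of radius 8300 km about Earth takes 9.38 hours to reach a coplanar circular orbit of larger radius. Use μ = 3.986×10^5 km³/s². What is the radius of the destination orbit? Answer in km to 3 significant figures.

r₂ = 63400 km

Transfer time t = 9.38 hours = 33768 s, and t = π√(a_t³/μ).
So a_t = (μ t²/π²)^(1/3) = (3.986×10^5 × (33768)² / π²)^(1/3) = 35844 km.
Since a_t = (r₁ + r₂)/2, r₂ = 2a_t − r₁ = 2×35844 − 8300 = 63388 km.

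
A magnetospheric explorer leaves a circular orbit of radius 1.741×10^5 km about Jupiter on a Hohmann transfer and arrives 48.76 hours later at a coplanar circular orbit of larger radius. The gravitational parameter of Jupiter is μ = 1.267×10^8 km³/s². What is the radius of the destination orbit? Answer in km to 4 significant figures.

Transfer time t = 48.76 hours = 1.75536×10^5 s, and t = π√(a_t³/μ).
So a_t = (μ t²/π²)^(1/3) = (1.267×10^8 × (1.75536×10^5)² / π²)^(1/3) = 7.3407×10^5 km.
Since a_t = (r₁ + r₂)/2, r₂ = 2a_t − r₁ = 2×7.3407×10^5 − 1.741×10^5 = 1.29404×10^6 km.

r₂ = 1.294×10^6 km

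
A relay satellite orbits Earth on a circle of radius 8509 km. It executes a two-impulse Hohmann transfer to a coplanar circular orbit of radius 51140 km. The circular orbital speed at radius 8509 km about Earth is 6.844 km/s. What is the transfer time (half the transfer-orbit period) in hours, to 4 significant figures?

t = 7.120 hours

From the circular-orbit relation v² = μ/r at r = 8509 km: μ = v²r = (6.844)² × 8509 = 3.98564×10^5 km³/s².
Semi-major axis of the transfer orbit: a_t = (8509 + 51140)/2 = 29824.5 km.
Half the transfer-orbit period gives t = π√(a_t³/μ) = 25631 s.
Converting: 25631 s ÷ 3600 s/hour = 7.120 hours.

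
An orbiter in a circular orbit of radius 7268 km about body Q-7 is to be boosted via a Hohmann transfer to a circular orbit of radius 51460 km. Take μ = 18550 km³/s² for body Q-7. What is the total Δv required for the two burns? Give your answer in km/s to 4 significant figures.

The Hohmann ellipse has a_t = (r₁ + r₂)/2 = 29364 km.
Circular speed at r₁: v₁ = √(μ/r₁) = √(18550/7268) = 1.5976 km/s.
Transfer-orbit speed at r₁ (v² = μ(2/r − 1/a)): v_p = √[μ(2/r₁ − 1/a_t)] = 2.1149 km/s.
First burn Δv₁ = |v_p − v₁| = 0.5173 km/s.
At r₂, v₂ = √(μ/r₂) = 0.6004 km/s.
Transfer-orbit speed at r₂: v_a = √[μ(2/r₂ − 1/a_t)] = 0.2987 km/s.
Second burn Δv₂ = |v₂ − v_a| = 0.3017 km/s.
Total Δv = Δv₁ + Δv₂ = 0.8190 km/s.

Δv = 0.8190 km/s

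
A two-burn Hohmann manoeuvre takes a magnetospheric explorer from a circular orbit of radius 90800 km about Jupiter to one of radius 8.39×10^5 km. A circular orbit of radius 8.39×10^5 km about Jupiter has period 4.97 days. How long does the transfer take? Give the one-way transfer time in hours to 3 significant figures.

t = 24.6 hours

From Kepler's third law T² = 4π²r³/μ at r = 8.39×10^5 km, T = 4.97 days = 4.97 × 86400 s = 4.29408×10^5 s: μ = 4π²r³/T² = 1.26446×10^8 km³/s².
Transfer-ellipse semi-major axis a_t = (r₁ + r₂)/2 = (90800 + 8.390×10^5)/2 = 4.649×10^5 km.
By Kepler's third law the transfer-orbit period is T = 2π√(a_t³/μ), so t = T/2 = 88560 s.
Converting: 88560 s ÷ 3600 s/hour = 24.6 hours.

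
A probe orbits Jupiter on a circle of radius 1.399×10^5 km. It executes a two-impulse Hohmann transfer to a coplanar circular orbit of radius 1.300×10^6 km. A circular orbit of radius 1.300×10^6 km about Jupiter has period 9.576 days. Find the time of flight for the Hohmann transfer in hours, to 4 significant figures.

From Kepler's third law T² = 4π²r³/μ at r = 1.300×10^6 km, T = 9.576 days = 9.576 × 86400 s = 8.273664×10^5 s: μ = 4π²r³/T² = 1.26705×10^8 km³/s².
Semi-major axis of the transfer orbit: a_t = (1.399×10^5 + 1.300×10^6)/2 = 7.1995×10^5 km.
Transfer time t = π√(a_t³/μ) = π√((7.1995×10^5)³ / 1.26705×10^8) = 1.705×10^5 s.
Converting: 1.705×10^5 s ÷ 3600 s/hour = 47.36 hours.

t = 47.36 hours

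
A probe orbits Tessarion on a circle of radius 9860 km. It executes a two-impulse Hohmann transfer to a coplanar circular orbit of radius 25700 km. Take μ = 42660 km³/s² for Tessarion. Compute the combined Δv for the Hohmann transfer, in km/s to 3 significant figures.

Δv = 0.750 km/s

Transfer-ellipse semi-major axis a_t = (r₁ + r₂)/2 = (9860 + 25700)/2 = 17780 km.
At r₁ the circular-orbit speed is v₁ = √(μ/r₁) = 2.08004 km/s.
Transfer-orbit speed at r₁ (vis-viva equation): v_p = √[μ(2/r₁ − 1/a_t)] = 2.50076 km/s.
First burn Δv₁ = |v_p − v₁| = 0.42072 km/s.
At r₂, v₂ = √(μ/r₂) = 1.28838 km/s.
Transfer-orbit speed at r₂: v_a = √[μ(2/r₂ − 1/a_t)] = 0.959437 km/s.
Second burn Δv₂ = |v₂ − v_a| = 0.32894 km/s.
Total Δv = Δv₁ + Δv₂ = 0.7497 km/s.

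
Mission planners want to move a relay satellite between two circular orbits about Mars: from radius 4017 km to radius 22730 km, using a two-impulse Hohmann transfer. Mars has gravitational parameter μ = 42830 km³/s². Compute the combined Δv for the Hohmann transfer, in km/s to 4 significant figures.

Δv = 1.612 km/s

Semi-major axis of the transfer orbit: a_t = (4017 + 22730)/2 = 13373.5 km.
At r₁ the circular-orbit speed is v₁ = √(μ/r₁) = 3.2653 km/s.
Transfer-orbit speed at r₁ (vis-viva): v_p = √[μ(2/r₁ − 1/a_t)] = 4.2570 km/s.
First burn Δv₁ = |v_p − v₁| = 0.9917 km/s.
Circular speed at r₂: v₂ = √(μ/r₂) = 1.3727 km/s.
Transfer-orbit speed at r₂: v_a = √[μ(2/r₂ − 1/a_t)] = 0.75232 km/s.
Second burn Δv₂ = |v₂ − v_a| = 0.6204 km/s.
Total Δv = Δv₁ + Δv₂ = 1.612 km/s.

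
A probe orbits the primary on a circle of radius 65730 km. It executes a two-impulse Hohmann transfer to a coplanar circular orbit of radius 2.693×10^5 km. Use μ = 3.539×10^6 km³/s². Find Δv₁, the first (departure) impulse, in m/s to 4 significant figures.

Δv₁ = 1966 m/s

Semi-major axis of the transfer orbit: a_t = (65730 + 2.693×10^5)/2 = 1.67515×10^5 km.
On the circular orbit at r = 65730 km, v_c = √(μ/r) = 7.338 km/s.
Transfer-orbit speed at the same r (vis-viva, a = a_t): v_t = √[μ(2/r − 1/a_t)] = 9.304 km/s.
Δv₁ = |v_t − v_c| = |9.304 − 7.338| = 1.966 km/s.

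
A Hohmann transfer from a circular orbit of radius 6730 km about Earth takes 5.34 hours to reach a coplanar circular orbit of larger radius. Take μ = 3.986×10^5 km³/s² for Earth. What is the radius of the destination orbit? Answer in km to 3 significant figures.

r₂ = 42500 km

Transfer time t = 5.34 hours = 19224 s, and t = π√(a_t³/μ).
So a_t = (μ t²/π²)^(1/3) = (3.986×10^5 × (19224)² / π²)^(1/3) = 24621 km.
Since a_t = (r₁ + r₂)/2, r₂ = 2a_t − r₁ = 2×24621 − 6730 = 42512 km.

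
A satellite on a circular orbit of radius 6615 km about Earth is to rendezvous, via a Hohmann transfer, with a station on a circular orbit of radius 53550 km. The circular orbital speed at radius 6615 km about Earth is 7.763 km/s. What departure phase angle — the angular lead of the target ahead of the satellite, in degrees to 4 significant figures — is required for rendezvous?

From the circular-orbit relation v² = μ/r at r = 6615 km: μ = v²r = (7.763)² × 6615 = 3.98647×10^5 km³/s².
Transfer-ellipse semi-major axis a_t = (r₁ + r₂)/2 = (6615 + 53550)/2 = 30082.5 km.
Transfer time t = π√(a_t³/μ) = 25961.3 s.
The target's mean motion on its circular orbit is ω₂ = √(μ/r₂³) = 5.09513×10^-5 rad/s.
Angle swept by the target during transfer: ω₂·t = 1.3228 rad = 75.79°.
Arrival is 180° from departure on the ellipse, so φ = 180° − 75.79° = 104.2°.

φ = 104.2°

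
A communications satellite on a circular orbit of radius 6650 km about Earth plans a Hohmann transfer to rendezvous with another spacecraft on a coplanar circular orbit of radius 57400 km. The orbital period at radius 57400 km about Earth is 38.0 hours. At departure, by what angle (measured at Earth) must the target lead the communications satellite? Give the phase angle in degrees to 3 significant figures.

φ = 105°

From Kepler's third law T² = 4π²r³/μ at r = 57400 km, T = 38.0 hours = 38.0 × 3600 s = 1.368×10^5 s: μ = 4π²r³/T² = 3.98954×10^5 km³/s².
The Hohmann ellipse has a_t = (r₁ + r₂)/2 = 32025 km.
Transfer time t = π√(a_t³/μ) = 28505 s.
Target angular speed ω₂ = √(μ/r₂³) = 4.5930×10^-5 rad/s.
Angle swept by the target during transfer: ω₂·t = 1.3092 rad = 75.01°.
The communications satellite traverses 180° on the transfer ellipse, so the target must lead by 180° − 75.01° = 105°.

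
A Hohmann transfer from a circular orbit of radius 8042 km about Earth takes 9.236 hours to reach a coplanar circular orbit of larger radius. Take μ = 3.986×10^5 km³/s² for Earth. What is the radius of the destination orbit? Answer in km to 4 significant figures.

r₂ = 62910 km

Transfer time t = 9.236 hours = 33249.6 s, and t = π√(a_t³/μ).
So a_t = (μ t²/π²)^(1/3) = (3.986×10^5 × (33249.6)² / π²)^(1/3) = 35476 km.
Since a_t = (r₁ + r₂)/2, r₂ = 2a_t − r₁ = 2×35476 − 8042 = 62910 km.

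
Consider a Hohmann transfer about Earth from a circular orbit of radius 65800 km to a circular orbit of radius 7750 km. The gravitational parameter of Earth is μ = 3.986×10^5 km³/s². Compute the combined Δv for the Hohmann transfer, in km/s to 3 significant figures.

Δv = 3.75 km/s

The Hohmann ellipse has a_t = (r₁ + r₂)/2 = 36775 km.
At r₁ the circular-orbit speed is v₁ = √(μ/r₁) = 2.46125 km/s.
On the transfer ellipse at r₁, vis-viva equation gives v_a = √[μ(2/r₁ − 1/a_t)] = 1.12987 km/s.
First burn Δv₁ = |v_a − v₁| = 1.3314 km/s.
Circular speed at r₂: v₂ = √(μ/r₂) = 7.1716 km/s.
Transfer-orbit speed at r₂: v_p = √[μ(2/r₂ − 1/a_t)] = 9.5930 km/s.
Second burn Δv₂ = |v₂ − v_p| = 2.4214 km/s.
Δv = Δv₁ + Δv₂ = 1.3314 + 2.4214 = 3.753 km/s.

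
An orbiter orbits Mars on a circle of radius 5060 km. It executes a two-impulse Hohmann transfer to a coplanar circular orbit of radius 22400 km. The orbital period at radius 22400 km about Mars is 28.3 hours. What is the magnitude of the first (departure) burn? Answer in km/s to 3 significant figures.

Δv₁ = 0.806 km/s

From Kepler's third law T² = 4π²r³/μ at r = 22400 km, T = 28.3 hours = 28.3 × 3600 s = 1.0188×10^5 s: μ = 4π²r³/T² = 42749.0 km³/s².
Semi-major axis of the transfer orbit: a_t = (5060 + 22400)/2 = 13730 km.
Circular speed at r = 5060 km: v_c = √(μ/r) = 2.907 km/s.
Transfer-orbit speed at the same r (vis-viva, a = a_t): v_t = √[μ(2/r − 1/a_t)] = 3.713 km/s.
Δv₁ = |v_t − v_c| = |3.713 − 2.907| = 0.8060 km/s.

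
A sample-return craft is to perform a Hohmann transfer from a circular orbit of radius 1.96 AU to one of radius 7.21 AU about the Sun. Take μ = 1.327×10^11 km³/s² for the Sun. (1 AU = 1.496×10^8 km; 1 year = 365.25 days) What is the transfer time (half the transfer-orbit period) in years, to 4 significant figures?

In km: r₁ = 1.96 × 1.496×10^8 = 2.93216×10^8 km; r₂ = 7.21 × 1.496×10^8 = 1.078616×10^9 km.
The Hohmann ellipse has a_t = (r₁ + r₂)/2 = 6.85916×10^8 km.
Half the transfer-orbit period gives t = π√(a_t³/μ) = 1.5492×10^8 s.
Converting: 1.5492×10^8 s ÷ 3.15576×10^7 s/year (365.25 × 86400) = 4.909 years.

t = 4.909 years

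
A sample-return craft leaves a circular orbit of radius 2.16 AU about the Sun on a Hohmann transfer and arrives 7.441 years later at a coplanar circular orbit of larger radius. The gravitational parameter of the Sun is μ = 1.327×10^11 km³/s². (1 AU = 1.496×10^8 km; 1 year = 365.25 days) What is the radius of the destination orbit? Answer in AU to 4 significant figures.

r₂ = 9.940 AU

In km: r₁ = 2.16 × 1.496×10^8 = 3.23136×10^8 km.
Transfer time t = 7.441 years × 365.25 × 86400 s = 2.348201016×10^8 s, and t = π√(a_t³/μ).
So a_t = (μ t²/π²)^(1/3) = (1.327×10^11 × (2.348201016×10^8)² / π²)^(1/3) = 9.0507×10^8 km.
Since a_t = (r₁ + r₂)/2, r₂ = 2a_t − r₁ = 2×9.0507×10^8 − 3.23136×10^8 = 1.487004×10^9 km.
In AU: r₂ = 1.487004×10^9 / 1.496×10^8 = 9.940 AU.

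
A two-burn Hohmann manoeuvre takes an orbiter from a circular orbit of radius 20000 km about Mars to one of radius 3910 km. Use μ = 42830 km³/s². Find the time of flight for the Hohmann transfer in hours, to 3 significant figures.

t = 5.51 hours

Semi-major axis of the transfer orbit: a_t = (20000 + 3910)/2 = 11955 km.
By Kepler's third law the transfer-orbit period is T = 2π√(a_t³/μ), so t = T/2 = 19840 s.
Converting: 19840 s ÷ 3600 s/hour = 5.51 hours.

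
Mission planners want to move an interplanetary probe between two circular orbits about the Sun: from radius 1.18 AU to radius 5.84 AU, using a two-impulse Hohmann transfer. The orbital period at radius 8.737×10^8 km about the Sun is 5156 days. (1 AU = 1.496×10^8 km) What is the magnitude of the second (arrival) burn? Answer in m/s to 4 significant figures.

Δv₂ = 5178 m/s

From Kepler's third law T² = 4π²r³/μ at r = 8.737×10^8 km, T = 5156 days = 5156 × 86400 s = 4.454784×10^8 s: μ = 4π²r³/T² = 1.32676×10^11 km³/s².
In km: r₁ = 1.18 × 1.496×10^8 = 1.76528×10^8 km; r₂ = 5.84 × 1.496×10^8 = 8.73664×10^8 km.
The Hohmann ellipse has a_t = (r₁ + r₂)/2 = 5.25096×10^8 km.
On the circular orbit at r = 8.73664×10^8 km, v_c = √(μ/r) = 12.323 km/s.
Vis-viva on the transfer ellipse at r = 8.73664×10^8 km gives v_t = √[μ(2/r − 1/a_t)] = 7.1452 km/s.
Δv₂ = |v_t − v_c| = |7.1452 − 12.323| = 5.178 km/s.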